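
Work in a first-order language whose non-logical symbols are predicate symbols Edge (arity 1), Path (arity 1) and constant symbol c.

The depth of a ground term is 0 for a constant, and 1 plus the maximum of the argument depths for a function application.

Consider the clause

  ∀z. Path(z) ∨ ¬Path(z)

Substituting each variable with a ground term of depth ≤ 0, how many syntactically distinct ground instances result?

1

Ground terms of depth ≤ 0:
  With no function symbols every ground term is a constant, so there is exactly 1 ground term at every depth bound.
  N_0 = 1
  Explicitly: c.
So there is exactly 1 ground term available for substitution.
There is 1 variable to instantiate (z),  occurring in at least one literal, so different choices give different ground instances.
Number of ground instances = 1.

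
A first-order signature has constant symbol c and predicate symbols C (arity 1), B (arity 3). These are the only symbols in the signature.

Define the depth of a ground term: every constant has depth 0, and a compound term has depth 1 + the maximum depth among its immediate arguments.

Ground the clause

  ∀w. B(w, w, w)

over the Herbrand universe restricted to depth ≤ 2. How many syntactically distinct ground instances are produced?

Ground terms of depth ≤ 2:
  With no function symbols every ground term is a constant, so there is exactly 1 ground term at every depth bound.
  N_0 = 1
  N_1 = 1
  N_2 = 1
  Explicitly: c.
So there is exactly 1 ground term available for substitution.
The body mentions the single quantified variable w; since ground terms form a free algebra, no two substitutions collapse to the same formula.
Number of ground instances = 1.

1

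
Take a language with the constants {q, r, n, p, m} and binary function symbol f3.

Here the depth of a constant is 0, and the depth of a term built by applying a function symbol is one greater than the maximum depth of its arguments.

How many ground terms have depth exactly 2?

875

Write N_k for the number of ground terms of depth ≤ k. A term of depth ≤ k is either a constant or a function symbol applied to arguments of depth ≤ k−1, so N_k = 5 + N_{k-1}^2.
N_0 = 5
N_1 = 5 + 5^2 = 30
N_2 = 5 + 30^2 = 905
Terms of depth exactly 2: N_2 − N_1 = 905 − 30 = 875.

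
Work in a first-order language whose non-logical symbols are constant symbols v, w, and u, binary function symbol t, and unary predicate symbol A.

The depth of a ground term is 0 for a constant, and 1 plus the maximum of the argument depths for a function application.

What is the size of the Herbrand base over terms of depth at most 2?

147

First count ground terms of depth ≤ 2.
Let N_k = |{terms of depth ≤ k}|. Then N_0 = 3 and N_k = 3 + N_{k-1}^2 for k ≥ 1 (one summand per function symbol, arity giving the exponent).
N_0 = 3
N_1 = 3 + 3^2 = 12
N_2 = 3 + 12^2 = 147
So |H| = 147.
Each predicate of arity r yields |H|^r ground atoms (one per choice of an r-tuple from H):
  A: 147
Total ground atoms: 147.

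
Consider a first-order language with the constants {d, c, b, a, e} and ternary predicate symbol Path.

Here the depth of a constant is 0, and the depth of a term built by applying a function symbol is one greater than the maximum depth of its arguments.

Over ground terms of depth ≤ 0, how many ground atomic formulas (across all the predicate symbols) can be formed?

First count ground terms of depth ≤ 0.
With no function symbols every ground term is a constant, so there are exactly 5 ground terms at every depth bound.
N_0 = 5
So |H| = 5.
A ground atom is a predicate applied to a tuple of terms from H, so the count is the sum over predicates of |H|^arity:
  Path: 5^3 = 125
Total ground atoms: 125.

125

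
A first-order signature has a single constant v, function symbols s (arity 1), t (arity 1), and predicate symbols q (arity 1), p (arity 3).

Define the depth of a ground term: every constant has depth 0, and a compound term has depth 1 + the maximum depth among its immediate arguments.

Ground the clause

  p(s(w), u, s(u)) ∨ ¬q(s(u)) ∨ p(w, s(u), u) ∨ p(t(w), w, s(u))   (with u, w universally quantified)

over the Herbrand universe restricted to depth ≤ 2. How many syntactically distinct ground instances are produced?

49

Ground terms of depth ≤ 2:
  Write N_k for the number of ground terms of depth ≤ k. A term of depth ≤ k is either a constant or a function symbol applied to arguments of depth ≤ k−1, so N_k = 1 + N_{k-1} + N_{k-1}.
  N_0 = 1
  N_1 = 1 + 1 + 1 = 3
  N_2 = 1 + 3 + 3 = 7
So there are 7 ground terms available for substitution.
The clause has 2 distinct variables (u, w), each appearing in the body. In the free term algebra distinct substitutions yield syntactically distinct ground instances.
Number of ground instances = 7^2 = 49.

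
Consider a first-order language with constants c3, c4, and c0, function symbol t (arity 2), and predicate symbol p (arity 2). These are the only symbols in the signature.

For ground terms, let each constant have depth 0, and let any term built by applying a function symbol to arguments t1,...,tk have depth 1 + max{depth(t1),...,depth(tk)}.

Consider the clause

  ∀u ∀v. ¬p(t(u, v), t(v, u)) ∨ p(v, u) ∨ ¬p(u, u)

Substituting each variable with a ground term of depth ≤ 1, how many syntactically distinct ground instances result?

Ground terms of depth ≤ 1:
  Write N_k for the number of ground terms of depth ≤ k. A term of depth ≤ k is either a constant or a function symbol applied to arguments of depth ≤ k−1, so N_k = 3 + N_{k-1}^2.
  N_0 = 3
  N_1 = 3 + 3^2 = 12
  Explicitly: c3, c4, c0, t(c3, c3), t(c3, c4), t(c3, c0), t(c4, c3), t(c4, c4), t(c4, c0), t(c0, c3), t(c0, c4), t(c0, c0).
So there are 12 ground terms available for substitution.
The clause has 2 distinct variables (u, v), each appearing in the body. In the free term algebra distinct substitutions yield syntactically distinct ground instances.
Number of ground instances = 12^2 = 144.

144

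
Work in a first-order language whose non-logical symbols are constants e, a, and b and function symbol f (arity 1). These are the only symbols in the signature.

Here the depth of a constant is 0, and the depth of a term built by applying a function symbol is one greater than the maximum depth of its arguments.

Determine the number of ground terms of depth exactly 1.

Count level by level. With function symbols f/1, the terms of depth ≤ k are the 3 constants together with each function applied to depth-≤(k−1) tuples, so N_k = 3 + N_{k-1}.
N_0 = 3
N_1 = 3 + 3 = 6
Terms of depth exactly 1: N_1 − N_0 = 6 − 3 = 3.

3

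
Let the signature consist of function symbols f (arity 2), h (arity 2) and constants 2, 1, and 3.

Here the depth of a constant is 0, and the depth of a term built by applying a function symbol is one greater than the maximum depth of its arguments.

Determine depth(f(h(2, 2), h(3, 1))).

depth(h(2, 2)) = 1 + max(0, 0) = 1
depth(h(3, 1)) = 1 + max(0, 0) = 1
depth(f(h(2, 2), h(3, 1))) = 1 + max(1, 1) = 2

2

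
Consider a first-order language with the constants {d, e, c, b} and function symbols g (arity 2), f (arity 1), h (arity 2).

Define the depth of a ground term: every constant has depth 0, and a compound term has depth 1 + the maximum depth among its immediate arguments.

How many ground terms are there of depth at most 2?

Write N_k for the number of ground terms of depth ≤ k. A term of depth ≤ k is either a constant or a function symbol applied to arguments of depth ≤ k−1, so N_k = 4 + N_{k-1}^2 + N_{k-1} + N_{k-1}^2.
N_0 = 4
N_1 = 4 + 4^2 + 4 + 4^2 = 40
N_2 = 4 + 40^2 + 40 + 40^2 = 3244

3244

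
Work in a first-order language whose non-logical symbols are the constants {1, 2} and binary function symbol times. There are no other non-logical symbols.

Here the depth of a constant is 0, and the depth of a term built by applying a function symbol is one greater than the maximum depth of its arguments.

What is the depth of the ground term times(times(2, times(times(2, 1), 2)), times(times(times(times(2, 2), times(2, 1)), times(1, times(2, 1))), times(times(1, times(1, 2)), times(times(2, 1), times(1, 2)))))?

depth(times(2, 1)) = 1 + max(0, 0) = 1
depth(times(times(2, 1), 2)) = 1 + max(1, 0) = 2
depth(times(2, times(times(2, 1), 2))) = 1 + max(0, 2) = 3
depth(times(2, 2)) = 1 + max(0, 0) = 1
depth(times(times(2, 2), times(2, 1))) = 1 + max(1, 1) = 2
depth(times(1, times(2, 1))) = 1 + max(0, 1) = 2
depth(times(times(times(2, 2), times(2, 1)), times(1, times(2, 1)))) = 1 + max(2, 2) = 3
depth(times(1, 2)) = 1 + max(0, 0) = 1
depth(times(1, times(1, 2))) = 1 + max(0, 1) = 2
depth(times(times(2, 1), times(1, 2))) = 1 + max(1, 1) = 2
depth(times(times(1, times(1, 2)), times(times(2, 1), times(1, 2)))) = 1 + max(2, 2) = 3
depth(times(times(times(times(2, 2), times(2, 1)), times(1, times(2, 1))), times(times(1, times(1, 2)), times(times(2, 1), times(1, 2))))) = 1 + max(3, 3) = 4
depth(times(times(2, times(times(2, 1), 2)), times(times(times(times(2, 2), times(2, 1)), times(1, times(2, 1))), times(times(1, times(1, 2)), times(times(2, 1), times(1, 2)))))) = 1 + max(3, 4) = 5

5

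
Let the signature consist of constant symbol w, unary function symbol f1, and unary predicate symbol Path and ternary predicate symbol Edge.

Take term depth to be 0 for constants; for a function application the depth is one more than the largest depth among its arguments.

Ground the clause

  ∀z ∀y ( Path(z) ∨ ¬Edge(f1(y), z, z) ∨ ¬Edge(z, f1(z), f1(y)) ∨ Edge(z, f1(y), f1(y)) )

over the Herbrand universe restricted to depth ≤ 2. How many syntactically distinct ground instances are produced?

Ground terms of depth ≤ 2:
  Count level by level. With function symbols f1/1, the terms of depth ≤ k are the 1 constant together with each function applied to depth-≤(k−1) tuples, so N_k = 1 + N_{k-1}.
  N_0 = 1
  N_1 = 1 + 1 = 2
  N_2 = 1 + 2 = 3
  Explicitly: w, f1(w), f1(f1(w)).
So there are 3 ground terms available for substitution.
There are 2 variables to instantiate (z, y), each occurring in at least one literal, so different choices give different ground instances.
Number of ground instances = 3^2 = 9.

9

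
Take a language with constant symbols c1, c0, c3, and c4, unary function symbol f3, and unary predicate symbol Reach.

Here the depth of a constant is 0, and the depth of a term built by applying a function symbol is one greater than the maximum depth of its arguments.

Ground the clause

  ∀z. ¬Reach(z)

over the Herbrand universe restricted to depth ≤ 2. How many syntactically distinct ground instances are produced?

12

Ground terms of depth ≤ 2:
  Let N_k = |{terms of depth ≤ k}|. Then N_0 = 4 and N_k = 4 + N_{k-1} for k ≥ 1 (one summand per function symbol, arity giving the exponent).
  N_0 = 4
  N_1 = 4 + 4 = 8
  N_2 = 4 + 8 = 12
So there are 12 ground terms available for substitution.
The body mentions the single quantified variable z; since ground terms form a free algebra, no two substitutions collapse to the same formula.
Number of ground instances = 12.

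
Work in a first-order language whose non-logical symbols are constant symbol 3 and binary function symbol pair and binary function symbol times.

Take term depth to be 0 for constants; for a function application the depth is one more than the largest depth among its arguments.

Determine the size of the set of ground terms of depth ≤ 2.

If N_k denotes the number of depth-≤k ground terms, the 1 constant gives N_0 = 1, and each function symbol of arity r contributes N_{k-1}^r new terms at level k: N_k = 1 + N_{k-1}^2 + N_{k-1}^2.
N_0 = 1
N_1 = 1 + 1^2 + 1^2 = 3
N_2 = 1 + 3^2 + 3^2 = 19

19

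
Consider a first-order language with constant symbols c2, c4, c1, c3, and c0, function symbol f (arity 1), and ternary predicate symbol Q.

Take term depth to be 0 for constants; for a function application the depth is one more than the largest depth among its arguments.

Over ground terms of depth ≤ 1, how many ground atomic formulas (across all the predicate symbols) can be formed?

First count ground terms of depth ≤ 1.
Write N_k for the number of ground terms of depth ≤ k. A term of depth ≤ k is either a constant or a function symbol applied to arguments of depth ≤ k−1, so N_k = 5 + N_{k-1}.
N_0 = 5
N_1 = 5 + 5 = 10
Explicitly: c2, c4, c1, c3, c0, f(c2), f(c4), f(c1), f(c3), f(c0).
So |H| = 10.
Each predicate of arity r yields |H|^r ground atoms (one per choice of an r-tuple from H):
  Q: 10^3 = 1000
Total ground atoms: 1000.

1000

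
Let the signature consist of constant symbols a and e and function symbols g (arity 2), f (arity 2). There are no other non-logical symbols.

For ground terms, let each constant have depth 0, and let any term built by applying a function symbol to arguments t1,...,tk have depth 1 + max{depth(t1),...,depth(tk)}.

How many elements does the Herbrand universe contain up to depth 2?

202

Let N_k count ground terms of depth at most k. Each non-constant term of depth ≤ k is some function symbol applied to depth-≤(k−1) arguments, giving N_k = 2 + N_{k-1}^2 + N_{k-1}^2.
N_0 = 2
N_1 = 2 + 2^2 + 2^2 = 10
N_2 = 2 + 10^2 + 10^2 = 202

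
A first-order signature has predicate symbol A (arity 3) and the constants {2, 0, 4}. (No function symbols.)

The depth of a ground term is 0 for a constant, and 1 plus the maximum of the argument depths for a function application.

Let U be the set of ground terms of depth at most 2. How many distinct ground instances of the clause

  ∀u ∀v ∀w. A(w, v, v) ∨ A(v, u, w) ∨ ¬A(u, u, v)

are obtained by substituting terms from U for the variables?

27

Ground terms of depth ≤ 2:
  With no function symbols every ground term is a constant, so there are exactly 3 ground terms at every depth bound.
  N_0 = 3
  N_1 = 3
  N_2 = 3
So there are 3 ground terms available for substitution.
The clause has 3 distinct variables (u, v, w), each appearing in the body. In the free term algebra distinct substitutions yield syntactically distinct ground instances.
Number of ground instances = 3^3 = 27.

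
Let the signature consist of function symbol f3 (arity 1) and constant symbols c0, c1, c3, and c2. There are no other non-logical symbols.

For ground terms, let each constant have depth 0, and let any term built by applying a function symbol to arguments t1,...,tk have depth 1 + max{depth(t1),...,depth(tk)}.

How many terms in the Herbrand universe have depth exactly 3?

4

Let N_k count ground terms of depth at most k. Each non-constant term of depth ≤ k is some function symbol applied to depth-≤(k−1) arguments, giving N_k = 4 + N_{k-1}.
N_0 = 4
N_1 = 4 + 4 = 8
N_2 = 4 + 8 = 12
N_3 = 4 + 12 = 16
Terms of depth exactly 3: N_3 − N_2 = 16 − 12 = 4.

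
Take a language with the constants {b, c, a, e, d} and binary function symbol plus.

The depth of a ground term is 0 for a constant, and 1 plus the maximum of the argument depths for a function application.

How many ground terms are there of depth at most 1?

Let N_k count ground terms of depth at most k. Each non-constant term of depth ≤ k is some function symbol applied to depth-≤(k−1) arguments, giving N_k = 5 + N_{k-1}^2.
N_0 = 5
N_1 = 5 + 5^2 = 30

30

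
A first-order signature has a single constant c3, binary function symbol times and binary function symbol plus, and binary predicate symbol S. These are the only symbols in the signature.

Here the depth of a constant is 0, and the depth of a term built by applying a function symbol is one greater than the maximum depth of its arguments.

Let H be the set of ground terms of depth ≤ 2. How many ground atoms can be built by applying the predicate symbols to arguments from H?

361

First count ground terms of depth ≤ 2.
Write N_k for the number of ground terms of depth ≤ k. A term of depth ≤ k is either a constant or a function symbol applied to arguments of depth ≤ k−1, so N_k = 1 + N_{k-1}^2 + N_{k-1}^2.
N_0 = 1
N_1 = 1 + 1^2 + 1^2 = 3
N_2 = 1 + 3^2 + 3^2 = 19
So |H| = 19.
Each predicate of arity r yields |H|^r ground atoms (one per choice of an r-tuple from H):
  S: 19^2 = 361
Total ground atoms: 361.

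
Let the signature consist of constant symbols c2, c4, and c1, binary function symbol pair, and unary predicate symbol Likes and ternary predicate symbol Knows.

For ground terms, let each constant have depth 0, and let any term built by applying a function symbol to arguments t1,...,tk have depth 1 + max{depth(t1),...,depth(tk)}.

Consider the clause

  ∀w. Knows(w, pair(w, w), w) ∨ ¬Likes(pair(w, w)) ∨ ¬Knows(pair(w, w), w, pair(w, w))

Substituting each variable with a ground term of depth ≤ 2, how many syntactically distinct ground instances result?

147

Ground terms of depth ≤ 2:
  Let N_k = |{terms of depth ≤ k}|. Then N_0 = 3 and N_k = 3 + N_{k-1}^2 for k ≥ 1 (one summand per function symbol, arity giving the exponent).
  N_0 = 3
  N_1 = 3 + 3^2 = 12
  N_2 = 3 + 12^2 = 147
So there are 147 ground terms available for substitution.
The clause has 1 distinct variable (w), which appears in the body. In the free term algebra distinct substitutions yield syntactically distinct ground instances.
Number of ground instances = 147.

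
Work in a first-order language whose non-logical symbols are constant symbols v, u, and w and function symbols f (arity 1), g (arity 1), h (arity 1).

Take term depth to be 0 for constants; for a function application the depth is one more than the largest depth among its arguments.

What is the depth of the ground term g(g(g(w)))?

depth(g(w)) = 1 + depth(w) = 1 + 0 = 1
depth(g(g(w))) = 1 + depth(g(w)) = 1 + 1 = 2
depth(g(g(g(w)))) = 1 + depth(g(g(w))) = 1 + 2 = 3

3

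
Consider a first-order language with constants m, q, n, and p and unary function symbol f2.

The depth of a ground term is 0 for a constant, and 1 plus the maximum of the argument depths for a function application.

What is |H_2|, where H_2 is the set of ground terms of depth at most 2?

Let N_k = |{terms of depth ≤ k}|. Then N_0 = 4 and N_k = 4 + N_{k-1} for k ≥ 1 (one summand per function symbol, arity giving the exponent).
N_0 = 4
N_1 = 4 + 4 = 8
N_2 = 4 + 8 = 12
Explicitly: m, q, n, p, f2(m), f2(q), f2(n), f2(p), f2(f2(m)), f2(f2(q)), f2(f2(n)), f2(f2(p)).

12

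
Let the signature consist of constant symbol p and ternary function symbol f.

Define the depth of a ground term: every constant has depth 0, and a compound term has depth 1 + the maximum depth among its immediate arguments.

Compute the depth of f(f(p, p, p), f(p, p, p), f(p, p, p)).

depth(f(p, p, p)) = 1 + max(0, 0, 0) = 1
depth(f(f(p, p, p), f(p, p, p), f(p, p, p))) = 1 + max(1, 1, 1) = 2

2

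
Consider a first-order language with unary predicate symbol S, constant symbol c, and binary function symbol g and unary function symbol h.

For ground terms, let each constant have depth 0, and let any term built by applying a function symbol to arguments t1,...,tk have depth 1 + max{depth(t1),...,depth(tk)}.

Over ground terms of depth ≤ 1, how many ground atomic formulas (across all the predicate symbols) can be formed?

First count ground terms of depth ≤ 1.
Let N_k count ground terms of depth at most k. Each non-constant term of depth ≤ k is some function symbol applied to depth-≤(k−1) arguments, giving N_k = 1 + N_{k-1}^2 + N_{k-1}.
N_0 = 1
N_1 = 1 + 1^2 + 1 = 3
Explicitly: c, g(c, c), h(c).
So |H| = 3.
A ground atom is a predicate applied to a tuple of terms from H, so the count is the sum over predicates of |H|^arity:
  S: 3
Total ground atoms: 3.

3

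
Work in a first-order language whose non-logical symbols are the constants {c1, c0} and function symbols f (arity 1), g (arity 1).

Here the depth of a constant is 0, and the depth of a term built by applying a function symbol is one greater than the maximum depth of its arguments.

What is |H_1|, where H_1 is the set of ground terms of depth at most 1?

Count level by level. With function symbols f/1, g/1, the terms of depth ≤ k are the 2 constants together with each function applied to depth-≤(k−1) tuples, so N_k = 2 + N_{k-1} + N_{k-1}.
N_0 = 2
N_1 = 2 + 2 + 2 = 6

6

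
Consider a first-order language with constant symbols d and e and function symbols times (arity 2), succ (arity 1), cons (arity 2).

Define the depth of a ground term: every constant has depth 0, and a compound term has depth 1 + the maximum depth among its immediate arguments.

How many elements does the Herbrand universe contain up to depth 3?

182712

If N_k denotes the number of depth-≤k ground terms, the 2 constants give N_0 = 2, and each function symbol of arity r contributes N_{k-1}^r new terms at level k: N_k = 2 + N_{k-1}^2 + N_{k-1} + N_{k-1}^2.
N_0 = 2
N_1 = 2 + 2^2 + 2 + 2^2 = 12
N_2 = 2 + 12^2 + 12 + 12^2 = 302
N_3 = 2 + 302^2 + 302 + 302^2 = 182712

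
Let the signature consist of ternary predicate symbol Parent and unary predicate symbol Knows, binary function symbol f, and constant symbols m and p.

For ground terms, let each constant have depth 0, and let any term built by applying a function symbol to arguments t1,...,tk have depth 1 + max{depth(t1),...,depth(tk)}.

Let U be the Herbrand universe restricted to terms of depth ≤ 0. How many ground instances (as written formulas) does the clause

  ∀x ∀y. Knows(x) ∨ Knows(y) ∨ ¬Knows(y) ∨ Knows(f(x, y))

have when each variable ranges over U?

Ground terms of depth ≤ 0:
  Let N_k = |{terms of depth ≤ k}|. Then N_0 = 2 and N_k = 2 + N_{k-1}^2 for k ≥ 1 (one summand per function symbol, arity giving the exponent).
  N_0 = 2
  Explicitly: m, p.
So there are 2 ground terms available for substitution.
Each of x, y ranges independently over the available ground terms, and distinct assignments produce distinct instances.
Number of ground instances = 2^2 = 4.

4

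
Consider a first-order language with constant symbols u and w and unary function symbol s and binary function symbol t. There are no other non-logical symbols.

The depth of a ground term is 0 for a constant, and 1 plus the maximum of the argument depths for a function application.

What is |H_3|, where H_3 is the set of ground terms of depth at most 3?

5552

Write N_k for the number of ground terms of depth ≤ k. A term of depth ≤ k is either a constant or a function symbol applied to arguments of depth ≤ k−1, so N_k = 2 + N_{k-1} + N_{k-1}^2.
N_0 = 2
N_1 = 2 + 2 + 2^2 = 8
N_2 = 2 + 8 + 8^2 = 74
N_3 = 2 + 74 + 74^2 = 5552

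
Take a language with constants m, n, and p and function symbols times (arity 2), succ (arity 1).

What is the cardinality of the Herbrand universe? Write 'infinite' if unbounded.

The signature has at least one function symbol (times, arity 2) and at least one constant (m).
Iterating times gives infinitely many distinct ground terms: m, times(m, m), times(times(m, m), times(m, m)), ...
So the Herbrand universe is infinite.

infinite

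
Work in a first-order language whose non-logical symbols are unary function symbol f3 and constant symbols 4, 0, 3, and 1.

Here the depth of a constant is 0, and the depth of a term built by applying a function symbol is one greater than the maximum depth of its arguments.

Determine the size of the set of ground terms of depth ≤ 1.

If N_k denotes the number of depth-≤k ground terms, the 4 constants give N_0 = 4, and each function symbol of arity r contributes N_{k-1}^r new terms at level k: N_k = 4 + N_{k-1}.
N_0 = 4
N_1 = 4 + 4 = 8

8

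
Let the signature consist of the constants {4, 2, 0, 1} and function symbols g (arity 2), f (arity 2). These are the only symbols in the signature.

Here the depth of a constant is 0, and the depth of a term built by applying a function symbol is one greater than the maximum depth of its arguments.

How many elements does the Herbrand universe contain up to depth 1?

36

If N_k denotes the number of depth-≤k ground terms, the 4 constants give N_0 = 4, and each function symbol of arity r contributes N_{k-1}^r new terms at level k: N_k = 4 + N_{k-1}^2 + N_{k-1}^2.
N_0 = 4
N_1 = 4 + 4^2 + 4^2 = 36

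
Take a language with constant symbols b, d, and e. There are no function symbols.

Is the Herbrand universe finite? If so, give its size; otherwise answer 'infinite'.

There are no function symbols, so every ground term is one of the 3 constants.
The Herbrand universe is {b, d, e}, which is finite with 3 elements.

3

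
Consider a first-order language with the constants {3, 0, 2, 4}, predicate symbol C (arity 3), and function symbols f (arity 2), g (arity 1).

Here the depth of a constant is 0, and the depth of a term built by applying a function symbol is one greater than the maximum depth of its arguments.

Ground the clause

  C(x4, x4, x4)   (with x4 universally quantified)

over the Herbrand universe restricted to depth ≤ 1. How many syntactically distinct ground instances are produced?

24

Ground terms of depth ≤ 1:
  Let N_k count ground terms of depth at most k. Each non-constant term of depth ≤ k is some function symbol applied to depth-≤(k−1) arguments, giving N_k = 4 + N_{k-1}^2 + N_{k-1}.
  N_0 = 4
  N_1 = 4 + 4^2 + 4 = 24
So there are 24 ground terms available for substitution.
The variable x4 ranges independently over the available ground terms, and distinct assignments produce distinct instances.
Number of ground instances = 24.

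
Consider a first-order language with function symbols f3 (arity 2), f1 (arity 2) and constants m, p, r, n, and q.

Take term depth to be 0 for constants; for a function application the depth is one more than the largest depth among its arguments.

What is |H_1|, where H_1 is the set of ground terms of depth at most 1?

If N_k denotes the number of depth-≤k ground terms, the 5 constants give N_0 = 5, and each function symbol of arity r contributes N_{k-1}^r new terms at level k: N_k = 5 + N_{k-1}^2 + N_{k-1}^2.
N_0 = 5
N_1 = 5 + 5^2 + 5^2 = 55

55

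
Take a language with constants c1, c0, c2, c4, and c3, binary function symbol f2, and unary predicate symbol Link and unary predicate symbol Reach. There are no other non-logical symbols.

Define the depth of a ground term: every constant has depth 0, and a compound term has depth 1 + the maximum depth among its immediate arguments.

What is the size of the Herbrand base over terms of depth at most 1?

First count ground terms of depth ≤ 1.
Count level by level. With function symbols f2/2, the terms of depth ≤ k are the 5 constants together with each function applied to depth-≤(k−1) tuples, so N_k = 5 + N_{k-1}^2.
N_0 = 5
N_1 = 5 + 5^2 = 30
So |H| = 30.
Each predicate of arity r yields |H|^r ground atoms (one per choice of an r-tuple from H):
  Link: 30;  Reach: 30
Total ground atoms: 30 + 30 = 60.

60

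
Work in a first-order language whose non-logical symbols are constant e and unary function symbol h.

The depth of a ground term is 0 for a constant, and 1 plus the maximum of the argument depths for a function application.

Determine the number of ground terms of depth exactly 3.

1

If N_k denotes the number of depth-≤k ground terms, the 1 constant gives N_0 = 1, and each function symbol of arity r contributes N_{k-1}^r new terms at level k: N_k = 1 + N_{k-1}.
N_0 = 1
N_1 = 1 + 1 = 2
N_2 = 1 + 2 = 3
N_3 = 1 + 3 = 4
Terms of depth exactly 3: N_3 − N_2 = 4 − 3 = 1.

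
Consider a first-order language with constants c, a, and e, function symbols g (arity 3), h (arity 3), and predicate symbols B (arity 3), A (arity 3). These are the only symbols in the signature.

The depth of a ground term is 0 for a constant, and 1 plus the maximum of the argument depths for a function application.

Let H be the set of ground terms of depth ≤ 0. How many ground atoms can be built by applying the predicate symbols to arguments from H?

First count ground terms of depth ≤ 0.
Count level by level. With function symbols g/3, h/3, the terms of depth ≤ k are the 3 constants together with each function applied to depth-≤(k−1) tuples, so N_k = 3 + N_{k-1}^3 + N_{k-1}^3.
N_0 = 3
Explicitly: c, a, e.
So |H| = 3.
Each predicate of arity r yields |H|^r ground atoms (one per choice of an r-tuple from H):
  B: 3^3 = 27;  A: 3^3 = 27
Total ground atoms: 27 + 27 = 54.

54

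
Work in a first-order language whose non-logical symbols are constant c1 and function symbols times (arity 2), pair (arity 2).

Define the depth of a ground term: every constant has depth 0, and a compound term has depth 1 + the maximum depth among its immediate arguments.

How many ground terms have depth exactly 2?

Write N_k for the number of ground terms of depth ≤ k. A term of depth ≤ k is either a constant or a function symbol applied to arguments of depth ≤ k−1, so N_k = 1 + N_{k-1}^2 + N_{k-1}^2.
N_0 = 1
N_1 = 1 + 1^2 + 1^2 = 3
N_2 = 1 + 3^2 + 3^2 = 19
Terms of depth exactly 2: N_2 − N_1 = 19 − 3 = 16.

16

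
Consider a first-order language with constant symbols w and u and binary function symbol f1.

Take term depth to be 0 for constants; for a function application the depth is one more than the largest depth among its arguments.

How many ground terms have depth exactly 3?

1408

Count level by level. With function symbols f1/2, the terms of depth ≤ k are the 2 constants together with each function applied to depth-≤(k−1) tuples, so N_k = 2 + N_{k-1}^2.
N_0 = 2
N_1 = 2 + 2^2 = 6
N_2 = 2 + 6^2 = 38
N_3 = 2 + 38^2 = 1446
Terms of depth exactly 3: N_3 − N_2 = 1446 − 38 = 1408.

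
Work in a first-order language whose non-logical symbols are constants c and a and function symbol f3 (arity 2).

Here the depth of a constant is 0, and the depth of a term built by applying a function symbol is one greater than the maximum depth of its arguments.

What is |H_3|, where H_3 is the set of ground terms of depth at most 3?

If N_k denotes the number of depth-≤k ground terms, the 2 constants give N_0 = 2, and each function symbol of arity r contributes N_{k-1}^r new terms at level k: N_k = 2 + N_{k-1}^2.
N_0 = 2
N_1 = 2 + 2^2 = 6
N_2 = 2 + 6^2 = 38
N_3 = 2 + 38^2 = 1446

1446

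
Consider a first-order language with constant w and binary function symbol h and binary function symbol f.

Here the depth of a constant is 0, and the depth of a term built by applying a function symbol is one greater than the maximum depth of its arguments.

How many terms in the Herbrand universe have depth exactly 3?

704

If N_k denotes the number of depth-≤k ground terms, the 1 constant gives N_0 = 1, and each function symbol of arity r contributes N_{k-1}^r new terms at level k: N_k = 1 + N_{k-1}^2 + N_{k-1}^2.
N_0 = 1
N_1 = 1 + 1^2 + 1^2 = 3
N_2 = 1 + 3^2 + 3^2 = 19
N_3 = 1 + 19^2 + 19^2 = 723
Terms of depth exactly 3: N_3 − N_2 = 723 − 19 = 704.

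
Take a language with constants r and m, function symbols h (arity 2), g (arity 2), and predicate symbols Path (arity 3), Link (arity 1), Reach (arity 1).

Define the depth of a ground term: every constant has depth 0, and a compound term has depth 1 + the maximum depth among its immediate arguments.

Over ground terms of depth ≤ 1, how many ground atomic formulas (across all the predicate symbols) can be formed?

1020

First count ground terms of depth ≤ 1.
If N_k denotes the number of depth-≤k ground terms, the 2 constants give N_0 = 2, and each function symbol of arity r contributes N_{k-1}^r new terms at level k: N_k = 2 + N_{k-1}^2 + N_{k-1}^2.
N_0 = 2
N_1 = 2 + 2^2 + 2^2 = 10
Explicitly: r, m, h(r, r), h(r, m), h(m, r), h(m, m), g(r, r), g(r, m), g(m, r), g(m, m).
So |H| = 10.
A ground atom is a predicate applied to a tuple of terms from H, so the count is the sum over predicates of |H|^arity:
  Path: 10^3 = 1000;  Link: 10;  Reach: 10
Total ground atoms: 1000 + 10 + 10 = 1020.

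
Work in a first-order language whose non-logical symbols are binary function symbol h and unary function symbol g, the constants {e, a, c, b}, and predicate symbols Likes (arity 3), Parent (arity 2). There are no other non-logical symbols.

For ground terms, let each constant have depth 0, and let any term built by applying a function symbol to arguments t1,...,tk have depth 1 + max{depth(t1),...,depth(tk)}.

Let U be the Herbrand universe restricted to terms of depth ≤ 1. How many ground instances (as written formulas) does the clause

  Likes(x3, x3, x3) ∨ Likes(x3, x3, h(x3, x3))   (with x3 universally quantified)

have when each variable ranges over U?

Ground terms of depth ≤ 1:
  Let N_k = |{terms of depth ≤ k}|. Then N_0 = 4 and N_k = 4 + N_{k-1}^2 + N_{k-1} for k ≥ 1 (one summand per function symbol, arity giving the exponent).
  N_0 = 4
  N_1 = 4 + 4^2 + 4 = 24
So there are 24 ground terms available for substitution.
There is 1 variable to instantiate (x3),  occurring in at least one literal, so different choices give different ground instances.
Number of ground instances = 24.

24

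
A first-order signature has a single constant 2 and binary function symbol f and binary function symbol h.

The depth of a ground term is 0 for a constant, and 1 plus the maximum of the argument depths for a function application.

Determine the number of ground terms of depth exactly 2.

16

Count level by level. With function symbols f/2, h/2, the terms of depth ≤ k are the 1 constant together with each function applied to depth-≤(k−1) tuples, so N_k = 1 + N_{k-1}^2 + N_{k-1}^2.
N_0 = 1
N_1 = 1 + 1^2 + 1^2 = 3
N_2 = 1 + 3^2 + 3^2 = 19
Terms of depth exactly 2: N_2 − N_1 = 19 − 3 = 16.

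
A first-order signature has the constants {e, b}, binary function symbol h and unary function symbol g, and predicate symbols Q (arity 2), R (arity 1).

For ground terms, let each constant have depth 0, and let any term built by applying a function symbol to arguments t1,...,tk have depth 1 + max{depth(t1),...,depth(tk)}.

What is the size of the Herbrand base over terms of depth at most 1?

72

First count ground terms of depth ≤ 1.
Let N_k = |{terms of depth ≤ k}|. Then N_0 = 2 and N_k = 2 + N_{k-1}^2 + N_{k-1} for k ≥ 1 (one summand per function symbol, arity giving the exponent).
N_0 = 2
N_1 = 2 + 2^2 + 2 = 8
Explicitly: e, b, h(e, e), h(e, b), h(b, e), h(b, b), g(e), g(b).
So |H| = 8.
Each predicate of arity r yields |H|^r ground atoms (one per choice of an r-tuple from H):
  Q: 8^2 = 64;  R: 8
Total ground atoms: 64 + 8 = 72.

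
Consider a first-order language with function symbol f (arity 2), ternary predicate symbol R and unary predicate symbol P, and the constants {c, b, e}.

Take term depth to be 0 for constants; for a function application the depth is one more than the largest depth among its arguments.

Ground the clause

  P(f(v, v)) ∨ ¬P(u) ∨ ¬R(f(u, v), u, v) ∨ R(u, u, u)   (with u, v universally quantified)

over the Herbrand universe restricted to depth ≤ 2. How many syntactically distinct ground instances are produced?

Ground terms of depth ≤ 2:
  If N_k denotes the number of depth-≤k ground terms, the 3 constants give N_0 = 3, and each function symbol of arity r contributes N_{k-1}^r new terms at level k: N_k = 3 + N_{k-1}^2.
  N_0 = 3
  N_1 = 3 + 3^2 = 12
  N_2 = 3 + 12^2 = 147
So there are 147 ground terms available for substitution.
The clause has 2 distinct variables (u, v), each appearing in the body. In the free term algebra distinct substitutions yield syntactically distinct ground instances.
Number of ground instances = 147^2 = 21609.

21609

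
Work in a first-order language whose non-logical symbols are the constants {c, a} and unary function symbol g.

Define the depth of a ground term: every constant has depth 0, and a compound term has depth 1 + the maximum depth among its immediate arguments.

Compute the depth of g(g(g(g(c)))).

4

depth(g(c)) = 1 + depth(c) = 1 + 0 = 1
depth(g(g(c))) = 1 + depth(g(c)) = 1 + 1 = 2
depth(g(g(g(c)))) = 1 + depth(g(g(c))) = 1 + 2 = 3
depth(g(g(g(g(c))))) = 1 + depth(g(g(g(c)))) = 1 + 3 = 4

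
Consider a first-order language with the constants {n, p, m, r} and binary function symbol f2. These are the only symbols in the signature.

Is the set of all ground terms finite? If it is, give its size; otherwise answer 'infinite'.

infinite

The signature has at least one function symbol (f2, arity 2) and at least one constant (n).
Iterating f2 gives infinitely many distinct ground terms: n, f2(n, n), f2(f2(n, n), f2(n, n)), ...
So the Herbrand universe is infinite.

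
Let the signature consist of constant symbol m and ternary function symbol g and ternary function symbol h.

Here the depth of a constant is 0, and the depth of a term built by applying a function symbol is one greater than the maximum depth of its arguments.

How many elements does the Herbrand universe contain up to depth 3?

If N_k denotes the number of depth-≤k ground terms, the 1 constant gives N_0 = 1, and each function symbol of arity r contributes N_{k-1}^r new terms at level k: N_k = 1 + N_{k-1}^3 + N_{k-1}^3.
N_0 = 1
N_1 = 1 + 1^3 + 1^3 = 3
N_2 = 1 + 3^3 + 3^3 = 55
N_3 = 1 + 55^3 + 55^3 = 332751

332751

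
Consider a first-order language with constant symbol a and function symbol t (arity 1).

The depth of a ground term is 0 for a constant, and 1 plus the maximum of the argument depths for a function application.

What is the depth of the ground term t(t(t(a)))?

3

depth(t(a)) = 1 + depth(a) = 1 + 0 = 1
depth(t(t(a))) = 1 + depth(t(a)) = 1 + 1 = 2
depth(t(t(t(a)))) = 1 + depth(t(t(a))) = 1 + 2 = 3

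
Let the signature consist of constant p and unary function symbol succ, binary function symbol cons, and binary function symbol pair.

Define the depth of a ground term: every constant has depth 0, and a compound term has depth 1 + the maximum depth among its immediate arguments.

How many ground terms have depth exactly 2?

Let N_k = |{terms of depth ≤ k}|. Then N_0 = 1 and N_k = 1 + N_{k-1} + N_{k-1}^2 + N_{k-1}^2 for k ≥ 1 (one summand per function symbol, arity giving the exponent).
N_0 = 1
N_1 = 1 + 1 + 1^2 + 1^2 = 4
N_2 = 1 + 4 + 4^2 + 4^2 = 37
Terms of depth exactly 2: N_2 − N_1 = 37 − 4 = 33.

33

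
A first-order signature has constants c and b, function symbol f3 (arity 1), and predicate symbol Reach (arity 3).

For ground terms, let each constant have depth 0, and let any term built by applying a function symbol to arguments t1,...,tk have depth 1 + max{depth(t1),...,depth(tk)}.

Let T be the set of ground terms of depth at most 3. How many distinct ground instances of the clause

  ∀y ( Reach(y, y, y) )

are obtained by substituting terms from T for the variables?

Ground terms of depth ≤ 3:
  Count level by level. With function symbols f3/1, the terms of depth ≤ k are the 2 constants together with each function applied to depth-≤(k−1) tuples, so N_k = 2 + N_{k-1}.
  N_0 = 2
  N_1 = 2 + 2 = 4
  N_2 = 2 + 4 = 6
  N_3 = 2 + 6 = 8
  Explicitly: c, b, f3(c), f3(b), f3(f3(c)), f3(f3(b)), f3(f3(f3(c))), f3(f3(f3(b))).
So there are 8 ground terms available for substitution.
The body mentions the single quantified variable y; since ground terms form a free algebra, no two substitutions collapse to the same formula.
Number of ground instances = 8.

8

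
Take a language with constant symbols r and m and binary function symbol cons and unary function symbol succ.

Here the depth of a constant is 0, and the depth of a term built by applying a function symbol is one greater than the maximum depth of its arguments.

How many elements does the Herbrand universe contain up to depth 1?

If N_k denotes the number of depth-≤k ground terms, the 2 constants give N_0 = 2, and each function symbol of arity r contributes N_{k-1}^r new terms at level k: N_k = 2 + N_{k-1}^2 + N_{k-1}.
N_0 = 2
N_1 = 2 + 2^2 + 2 = 8
Explicitly: r, m, cons(r, r), cons(r, m), cons(m, r), cons(m, m), succ(r), succ(m).

8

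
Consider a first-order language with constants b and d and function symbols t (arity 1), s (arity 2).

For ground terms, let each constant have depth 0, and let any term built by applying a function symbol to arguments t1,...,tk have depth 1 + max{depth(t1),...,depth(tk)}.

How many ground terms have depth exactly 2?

66

If N_k denotes the number of depth-≤k ground terms, the 2 constants give N_0 = 2, and each function symbol of arity r contributes N_{k-1}^r new terms at level k: N_k = 2 + N_{k-1} + N_{k-1}^2.
N_0 = 2
N_1 = 2 + 2 + 2^2 = 8
N_2 = 2 + 8 + 8^2 = 74
Terms of depth exactly 2: N_2 − N_1 = 74 − 8 = 66.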